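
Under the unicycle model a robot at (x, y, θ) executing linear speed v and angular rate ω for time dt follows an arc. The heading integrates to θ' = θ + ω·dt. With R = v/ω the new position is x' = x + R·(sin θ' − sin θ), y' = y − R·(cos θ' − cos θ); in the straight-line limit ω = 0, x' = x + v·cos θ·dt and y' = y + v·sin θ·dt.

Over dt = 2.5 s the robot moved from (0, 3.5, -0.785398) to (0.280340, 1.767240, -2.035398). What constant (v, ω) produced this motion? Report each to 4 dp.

Δθ = -2.035398 − -0.785398 = -1.250000
ω = Δθ/dt = -1.250000/2.5 = -0.5000
R = −Δy/(cos θ' − cos θ) = -1.5000
v = R·ω = -1.5000·-0.5000 = 0.7500

v = 0.7500, ω = -0.5000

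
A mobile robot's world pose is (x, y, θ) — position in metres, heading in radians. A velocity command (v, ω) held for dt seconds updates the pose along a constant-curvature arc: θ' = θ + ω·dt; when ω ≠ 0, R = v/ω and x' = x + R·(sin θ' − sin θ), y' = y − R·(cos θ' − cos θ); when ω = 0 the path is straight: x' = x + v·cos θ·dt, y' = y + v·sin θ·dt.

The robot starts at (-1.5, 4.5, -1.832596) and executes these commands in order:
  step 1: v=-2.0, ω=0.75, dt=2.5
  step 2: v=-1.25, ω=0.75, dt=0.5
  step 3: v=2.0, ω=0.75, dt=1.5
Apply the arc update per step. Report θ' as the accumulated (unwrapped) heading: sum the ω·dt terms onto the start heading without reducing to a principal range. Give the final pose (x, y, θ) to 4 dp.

(-3.2093, 10.0749, 1.5424)

step 1: θ'=0.0424 (R=-2.6667) → pose (-4.1888, 7.8545, 0.0424)
step 2: θ'=0.4174 (R=-1.6667) → pose (-4.7938, 7.7129, 0.4174)
step 3: θ'=1.5424 (R=2.6667) → pose (-3.2093, 10.0749, 1.5424)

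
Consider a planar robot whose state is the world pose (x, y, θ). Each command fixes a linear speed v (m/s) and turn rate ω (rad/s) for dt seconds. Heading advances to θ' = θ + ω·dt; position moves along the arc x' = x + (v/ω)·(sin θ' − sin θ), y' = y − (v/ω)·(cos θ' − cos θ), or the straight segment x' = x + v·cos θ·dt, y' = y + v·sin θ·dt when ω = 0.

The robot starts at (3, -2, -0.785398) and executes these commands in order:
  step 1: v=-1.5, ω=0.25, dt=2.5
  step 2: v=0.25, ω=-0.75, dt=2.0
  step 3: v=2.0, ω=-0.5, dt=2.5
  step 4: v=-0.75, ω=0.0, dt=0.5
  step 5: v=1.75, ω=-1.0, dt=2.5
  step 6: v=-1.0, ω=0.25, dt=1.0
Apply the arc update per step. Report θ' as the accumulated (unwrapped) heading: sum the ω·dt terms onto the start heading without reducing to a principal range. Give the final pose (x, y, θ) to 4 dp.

step 1: θ'=-0.1604 (R=-6.0000) → pose (-0.2844, -0.3197, -0.1604)
step 2: θ'=-1.6604 (R=-0.3333) → pose (-0.0056, -0.6785, -1.6604)
step 3: θ'=-2.9104 (R=-4.0000) → pose (-3.0730, -4.2142, -2.9104)
step 4: θ'=-2.9104 (straight) → pose (-2.7080, -4.1283, -2.9104)
step 5: θ'=-5.4104 (R=-1.7500) → pose (-4.4497, -1.3001, -5.4104)
step 6: θ'=-5.1604 (R=-4.0000) → pose (-4.9904, -2.1382, -5.1604)

(-4.9904, -2.1382, -5.1604)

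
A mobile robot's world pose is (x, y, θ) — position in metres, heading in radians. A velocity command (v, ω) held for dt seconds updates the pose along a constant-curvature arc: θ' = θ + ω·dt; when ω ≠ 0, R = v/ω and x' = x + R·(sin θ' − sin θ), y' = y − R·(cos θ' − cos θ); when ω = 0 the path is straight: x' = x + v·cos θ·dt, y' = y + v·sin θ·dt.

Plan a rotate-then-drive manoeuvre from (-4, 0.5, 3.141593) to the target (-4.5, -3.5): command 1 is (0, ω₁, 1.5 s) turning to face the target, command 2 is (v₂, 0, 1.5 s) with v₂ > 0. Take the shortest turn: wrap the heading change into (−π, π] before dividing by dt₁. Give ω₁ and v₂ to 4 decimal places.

ω₁ = 0.9643, v₂ = 2.6874

heading to target = atan2(-3.5−0.5, -4.5−-4) = -1.6952
Δθ = wrap(-1.6952 − 3.1416) = 1.4464; ω₁ = Δθ/dt₁ = 0.9643
distance = √((-4.5−-4)² + (-3.5−0.5)²) = 4.0311; v₂ = distance/dt₂ = 2.6874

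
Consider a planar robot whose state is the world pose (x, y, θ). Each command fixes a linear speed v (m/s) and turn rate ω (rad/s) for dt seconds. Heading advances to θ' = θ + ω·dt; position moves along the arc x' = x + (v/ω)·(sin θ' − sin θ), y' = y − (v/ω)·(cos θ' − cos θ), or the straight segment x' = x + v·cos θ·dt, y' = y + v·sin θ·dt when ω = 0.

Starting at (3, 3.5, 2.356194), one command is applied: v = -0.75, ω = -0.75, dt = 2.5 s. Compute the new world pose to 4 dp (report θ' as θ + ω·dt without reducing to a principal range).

θ' = 2.3562 + -0.75·2.5 = 0.4812
R = v/ω = -0.75/-0.75 = 1.0000
x' = 3 + 1.0000·(sin 0.4812 − sin 2.3562) = 2.7557
y' = 3.5 − 1.0000·(cos 0.4812 − cos 2.3562) = 1.9065

(2.7557, 1.9065, 0.4812)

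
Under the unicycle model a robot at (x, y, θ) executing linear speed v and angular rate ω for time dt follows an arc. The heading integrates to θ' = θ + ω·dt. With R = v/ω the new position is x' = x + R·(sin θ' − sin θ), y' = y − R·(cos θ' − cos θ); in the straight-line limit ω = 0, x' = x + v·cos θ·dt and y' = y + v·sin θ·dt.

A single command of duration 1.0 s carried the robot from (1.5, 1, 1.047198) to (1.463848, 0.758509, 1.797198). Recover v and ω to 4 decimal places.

Δθ = 1.797198 − 1.047198 = 0.750000
ω = Δθ/dt = 0.750000/1.0 = 0.7500
R = −Δy/(cos θ' − cos θ) = -0.3333
v = R·ω = -0.3333·0.7500 = -0.2500

v = -0.2500, ω = 0.7500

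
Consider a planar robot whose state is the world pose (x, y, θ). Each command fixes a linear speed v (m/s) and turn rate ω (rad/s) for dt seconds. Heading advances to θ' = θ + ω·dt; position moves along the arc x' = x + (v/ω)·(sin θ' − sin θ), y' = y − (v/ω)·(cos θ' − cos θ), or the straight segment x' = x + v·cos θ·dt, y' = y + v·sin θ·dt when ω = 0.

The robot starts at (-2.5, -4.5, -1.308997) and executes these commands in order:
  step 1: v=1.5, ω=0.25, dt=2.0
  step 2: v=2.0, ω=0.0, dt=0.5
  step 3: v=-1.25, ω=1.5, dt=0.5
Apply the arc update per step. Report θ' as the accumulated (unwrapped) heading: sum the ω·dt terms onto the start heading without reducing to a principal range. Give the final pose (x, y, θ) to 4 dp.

step 1: θ'=-0.8090 (R=6.0000) → pose (-1.0460, -7.0884, -0.8090)
step 2: θ'=-0.8090 (straight) → pose (-0.3558, -7.8120, -0.8090)
step 3: θ'=-0.0590 (R=-0.8333) → pose (-0.9097, -7.5553, -0.0590)

(-0.9097, -7.5553, -0.0590)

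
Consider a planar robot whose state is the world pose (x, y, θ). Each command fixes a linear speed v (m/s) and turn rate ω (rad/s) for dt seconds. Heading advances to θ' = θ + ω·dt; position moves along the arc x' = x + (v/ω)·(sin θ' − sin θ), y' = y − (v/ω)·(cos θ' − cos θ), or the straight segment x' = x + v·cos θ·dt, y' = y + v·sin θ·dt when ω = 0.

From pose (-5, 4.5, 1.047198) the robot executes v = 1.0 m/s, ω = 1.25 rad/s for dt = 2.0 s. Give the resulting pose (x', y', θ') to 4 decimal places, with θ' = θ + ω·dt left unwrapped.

θ' = 1.0472 + 1.25·2.0 = 3.5472
R = v/ω = 1.0/1.25 = 0.8000
x' = -5 + 0.8000·(sin 3.5472 − sin 1.0472) = -6.0085
y' = 4.5 − 0.8000·(cos 3.5472 − cos 1.0472) = 5.6351

(-6.0085, 5.6351, 3.5472)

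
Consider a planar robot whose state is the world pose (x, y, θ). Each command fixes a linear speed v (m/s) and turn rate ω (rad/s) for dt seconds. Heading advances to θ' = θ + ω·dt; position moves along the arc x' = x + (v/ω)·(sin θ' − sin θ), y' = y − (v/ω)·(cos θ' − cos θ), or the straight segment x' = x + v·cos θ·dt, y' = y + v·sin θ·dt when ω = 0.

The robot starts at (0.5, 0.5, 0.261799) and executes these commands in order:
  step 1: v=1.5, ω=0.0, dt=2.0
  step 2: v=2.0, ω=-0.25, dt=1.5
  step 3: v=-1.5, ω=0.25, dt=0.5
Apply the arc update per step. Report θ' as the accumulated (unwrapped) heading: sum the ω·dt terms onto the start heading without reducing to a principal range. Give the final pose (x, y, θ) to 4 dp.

step 1: θ'=0.2618 (straight) → pose (3.3978, 1.2765, 0.2618)
step 2: θ'=-0.1132 (R=-8.0000) → pose (6.3720, 1.4978, -0.1132)
step 3: θ'=0.0118 (R=-6.0000) → pose (5.6235, 1.5358, 0.0118)

(5.6235, 1.5358, 0.0118)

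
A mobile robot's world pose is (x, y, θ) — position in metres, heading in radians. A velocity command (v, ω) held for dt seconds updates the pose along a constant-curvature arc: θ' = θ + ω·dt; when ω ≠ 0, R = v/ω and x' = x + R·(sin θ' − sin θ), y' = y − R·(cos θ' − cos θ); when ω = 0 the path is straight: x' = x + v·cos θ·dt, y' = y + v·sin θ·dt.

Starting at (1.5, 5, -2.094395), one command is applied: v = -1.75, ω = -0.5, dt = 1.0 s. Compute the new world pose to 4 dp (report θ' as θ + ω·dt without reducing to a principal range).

θ' = -2.0944 + -0.5·1.0 = -2.5944
R = v/ω = -1.75/-0.5 = 3.5000
x' = 1.5 + 3.5000·(sin -2.5944 − sin -2.0944) = 2.7101
y' = 5 − 3.5000·(cos -2.5944 − cos -2.0944) = 6.2390

(2.7101, 6.2390, -2.5944)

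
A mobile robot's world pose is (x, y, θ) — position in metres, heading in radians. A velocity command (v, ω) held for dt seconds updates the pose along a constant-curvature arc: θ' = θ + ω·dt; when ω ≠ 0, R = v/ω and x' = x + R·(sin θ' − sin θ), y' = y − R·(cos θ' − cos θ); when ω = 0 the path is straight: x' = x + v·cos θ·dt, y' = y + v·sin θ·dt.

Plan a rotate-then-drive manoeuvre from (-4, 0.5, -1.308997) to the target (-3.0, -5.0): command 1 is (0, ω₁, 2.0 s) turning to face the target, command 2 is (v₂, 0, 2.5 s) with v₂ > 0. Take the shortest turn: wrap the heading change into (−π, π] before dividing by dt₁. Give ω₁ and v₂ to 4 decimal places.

ω₁ = -0.0410, v₂ = 2.2361

heading to target = atan2(-5−0.5, -3−-4) = -1.3909
Δθ = wrap(-1.3909 − -1.3090) = -0.0819; ω₁ = Δθ/dt₁ = -0.0410
distance = √((-3−-4)² + (-5−0.5)²) = 5.5902; v₂ = distance/dt₂ = 2.2361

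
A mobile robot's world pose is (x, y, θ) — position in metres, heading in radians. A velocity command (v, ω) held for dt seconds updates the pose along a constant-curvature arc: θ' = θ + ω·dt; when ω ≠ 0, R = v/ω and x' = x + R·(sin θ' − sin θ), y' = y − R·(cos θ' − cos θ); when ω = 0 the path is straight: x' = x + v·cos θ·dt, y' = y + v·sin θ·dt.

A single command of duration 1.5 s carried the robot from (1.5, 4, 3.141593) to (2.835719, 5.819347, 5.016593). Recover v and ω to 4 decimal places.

Δθ = 5.016593 − 3.141593 = 1.875000
ω = Δθ/dt = 1.875000/1.5 = 1.2500
R = −Δy/(cos θ' − cos θ) = -1.4000
v = R·ω = -1.4000·1.2500 = -1.7500

v = -1.7500, ω = 1.2500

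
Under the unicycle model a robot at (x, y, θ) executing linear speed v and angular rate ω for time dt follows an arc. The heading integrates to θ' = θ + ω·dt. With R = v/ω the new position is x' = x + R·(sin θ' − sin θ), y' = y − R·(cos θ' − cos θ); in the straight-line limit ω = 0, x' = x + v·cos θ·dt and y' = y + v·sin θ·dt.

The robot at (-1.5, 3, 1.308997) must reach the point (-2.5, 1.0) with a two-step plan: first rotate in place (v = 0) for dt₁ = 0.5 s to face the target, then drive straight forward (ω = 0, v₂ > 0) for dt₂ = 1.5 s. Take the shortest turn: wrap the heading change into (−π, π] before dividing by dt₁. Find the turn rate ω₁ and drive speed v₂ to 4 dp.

ω₁ = 5.8795, v₂ = 1.4907

heading to target = atan2(1−3, -2.5−-1.5) = -2.0344
Δθ = wrap(-2.0344 − 1.3090) = 2.9397; ω₁ = Δθ/dt₁ = 5.8795
distance = √((-2.5−-1.5)² + (1−3)²) = 2.2361; v₂ = distance/dt₂ = 1.4907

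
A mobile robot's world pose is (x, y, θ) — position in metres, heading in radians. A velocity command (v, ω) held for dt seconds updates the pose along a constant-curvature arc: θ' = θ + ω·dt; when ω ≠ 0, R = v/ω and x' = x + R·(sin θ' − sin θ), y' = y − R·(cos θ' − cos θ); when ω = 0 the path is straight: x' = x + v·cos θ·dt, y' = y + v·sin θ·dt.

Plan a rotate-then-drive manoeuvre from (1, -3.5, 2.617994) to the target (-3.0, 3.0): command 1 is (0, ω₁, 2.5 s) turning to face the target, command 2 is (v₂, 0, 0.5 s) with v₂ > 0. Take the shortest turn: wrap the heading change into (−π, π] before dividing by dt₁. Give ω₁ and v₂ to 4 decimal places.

heading to target = atan2(3−-3.5, -3−1) = 2.1225
Δθ = wrap(2.1225 − 2.6180) = -0.4955; ω₁ = Δθ/dt₁ = -0.1982
distance = √((-3−1)² + (3−-3.5)²) = 7.6322; v₂ = distance/dt₂ = 15.2643

ω₁ = -0.1982, v₂ = 15.2643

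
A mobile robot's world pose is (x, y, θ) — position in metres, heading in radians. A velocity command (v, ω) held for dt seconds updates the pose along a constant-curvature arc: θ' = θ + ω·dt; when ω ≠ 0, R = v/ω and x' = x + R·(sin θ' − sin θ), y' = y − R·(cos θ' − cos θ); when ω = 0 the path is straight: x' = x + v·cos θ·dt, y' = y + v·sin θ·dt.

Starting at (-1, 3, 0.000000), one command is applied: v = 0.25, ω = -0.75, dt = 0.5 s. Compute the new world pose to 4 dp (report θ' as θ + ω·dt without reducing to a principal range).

θ' = 0.0000 + -0.75·0.5 = -0.3750
R = v/ω = 0.25/-0.75 = -0.3333
x' = -1 + -0.3333·(sin -0.3750 − sin 0.0000) = -0.8779
y' = 3 − -0.3333·(cos -0.3750 − cos 0.0000) = 2.9768

(-0.8779, 2.9768, -0.3750)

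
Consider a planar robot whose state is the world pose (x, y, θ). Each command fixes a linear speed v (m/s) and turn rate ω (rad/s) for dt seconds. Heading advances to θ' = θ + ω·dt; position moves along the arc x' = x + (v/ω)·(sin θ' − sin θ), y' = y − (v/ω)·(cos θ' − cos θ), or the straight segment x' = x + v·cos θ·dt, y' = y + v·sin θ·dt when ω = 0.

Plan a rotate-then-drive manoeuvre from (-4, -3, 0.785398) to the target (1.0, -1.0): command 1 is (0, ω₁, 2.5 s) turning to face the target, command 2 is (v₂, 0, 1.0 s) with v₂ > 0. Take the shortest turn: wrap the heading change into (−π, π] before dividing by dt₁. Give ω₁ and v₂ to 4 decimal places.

ω₁ = -0.1620, v₂ = 5.3852

heading to target = atan2(-1−-3, 1−-4) = 0.3805
Δθ = wrap(0.3805 − 0.7854) = -0.4049; ω₁ = Δθ/dt₁ = -0.1620
distance = √((1−-4)² + (-1−-3)²) = 5.3852; v₂ = distance/dt₂ = 5.3852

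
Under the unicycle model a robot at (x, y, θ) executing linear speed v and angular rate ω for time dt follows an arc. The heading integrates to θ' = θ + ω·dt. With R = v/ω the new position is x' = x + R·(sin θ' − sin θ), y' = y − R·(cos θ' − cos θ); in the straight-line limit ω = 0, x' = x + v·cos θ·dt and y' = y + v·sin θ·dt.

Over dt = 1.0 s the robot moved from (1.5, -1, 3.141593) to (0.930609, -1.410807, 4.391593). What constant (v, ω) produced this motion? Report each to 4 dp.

Δθ = 4.391593 − 3.141593 = 1.250000
ω = Δθ/dt = 1.250000/1.0 = 1.2500
R = Δx/(sin θ' − sin θ) = 0.6000
v = R·ω = 0.6000·1.2500 = 0.7500

v = 0.7500, ω = 1.2500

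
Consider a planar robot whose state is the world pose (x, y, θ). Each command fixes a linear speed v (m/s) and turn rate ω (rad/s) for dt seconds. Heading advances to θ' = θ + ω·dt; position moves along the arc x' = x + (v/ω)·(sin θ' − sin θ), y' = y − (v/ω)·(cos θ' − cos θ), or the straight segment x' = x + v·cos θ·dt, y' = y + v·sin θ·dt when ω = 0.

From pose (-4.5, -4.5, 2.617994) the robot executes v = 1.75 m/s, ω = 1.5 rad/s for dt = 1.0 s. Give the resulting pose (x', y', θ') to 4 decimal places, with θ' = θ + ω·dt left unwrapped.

θ' = 2.6180 + 1.5·1.0 = 4.1180
R = v/ω = 1.75/1.5 = 1.1667
x' = -4.5 + 1.1667·(sin 4.1180 − sin 2.6180) = -6.0499
y' = -4.5 − 1.1667·(cos 4.1180 − cos 2.6180) = -4.8570

(-6.0499, -4.8570, 4.1180)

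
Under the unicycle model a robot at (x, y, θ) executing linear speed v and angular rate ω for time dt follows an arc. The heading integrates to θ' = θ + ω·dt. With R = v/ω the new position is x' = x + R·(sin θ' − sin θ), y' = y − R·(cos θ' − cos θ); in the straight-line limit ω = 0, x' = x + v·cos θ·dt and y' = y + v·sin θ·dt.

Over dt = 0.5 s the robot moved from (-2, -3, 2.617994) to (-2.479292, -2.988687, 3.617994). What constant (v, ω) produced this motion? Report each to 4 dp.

Δθ = 3.617994 − 2.617994 = 1.000000
ω = Δθ/dt = 1.000000/0.5 = 2.0000
R = Δx/(sin θ' − sin θ) = 0.5000
v = R·ω = 0.5000·2.0000 = 1.0000

v = 1.0000, ω = 2.0000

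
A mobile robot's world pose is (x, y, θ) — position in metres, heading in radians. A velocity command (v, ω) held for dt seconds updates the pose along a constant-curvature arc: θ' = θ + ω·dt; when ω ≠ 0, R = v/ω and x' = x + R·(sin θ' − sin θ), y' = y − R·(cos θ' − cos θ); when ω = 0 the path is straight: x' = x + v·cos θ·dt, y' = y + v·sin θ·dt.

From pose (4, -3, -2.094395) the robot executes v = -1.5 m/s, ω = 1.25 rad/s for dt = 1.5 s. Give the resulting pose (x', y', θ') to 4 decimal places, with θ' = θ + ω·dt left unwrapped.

θ' = -2.0944 + 1.25·1.5 = -0.2194
R = v/ω = -1.5/1.25 = -1.2000
x' = 4 + -1.2000·(sin -0.2194 − sin -2.0944) = 3.2219
y' = -3 − -1.2000·(cos -0.2194 − cos -2.0944) = -1.2288

(3.2219, -1.2288, -0.2194)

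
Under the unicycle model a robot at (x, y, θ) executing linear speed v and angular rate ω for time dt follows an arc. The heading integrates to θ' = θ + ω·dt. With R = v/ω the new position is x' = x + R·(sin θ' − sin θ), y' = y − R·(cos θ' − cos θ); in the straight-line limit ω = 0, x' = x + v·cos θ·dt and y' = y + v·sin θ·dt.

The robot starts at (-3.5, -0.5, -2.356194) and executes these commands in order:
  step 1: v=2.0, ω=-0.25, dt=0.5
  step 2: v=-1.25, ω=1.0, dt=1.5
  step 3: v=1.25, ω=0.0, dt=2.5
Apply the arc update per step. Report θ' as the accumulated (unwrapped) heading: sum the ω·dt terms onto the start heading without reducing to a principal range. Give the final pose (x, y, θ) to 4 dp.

step 1: θ'=-2.4812 (R=-8.0000) → pose (-4.2494, -1.1611, -2.4812)
step 2: θ'=-0.9812 (R=-1.2500) → pose (-3.9772, 0.5211, -0.9812)
step 3: θ'=-0.9812 (straight) → pose (-2.2396, -2.0763, -0.9812)

(-2.2396, -2.0763, -0.9812)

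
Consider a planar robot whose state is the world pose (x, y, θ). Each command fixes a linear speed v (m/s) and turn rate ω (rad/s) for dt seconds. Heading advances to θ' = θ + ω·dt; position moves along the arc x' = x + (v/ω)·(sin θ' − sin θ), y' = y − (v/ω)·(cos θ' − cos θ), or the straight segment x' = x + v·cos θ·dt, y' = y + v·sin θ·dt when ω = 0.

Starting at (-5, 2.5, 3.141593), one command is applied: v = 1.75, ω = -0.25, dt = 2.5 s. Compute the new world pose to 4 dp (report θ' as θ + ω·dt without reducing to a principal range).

(-9.0957, 3.8233, 2.5166)

θ' = 3.1416 + -0.25·2.5 = 2.5166
R = v/ω = 1.75/-0.25 = -7.0000
x' = -5 + -7.0000·(sin 2.5166 − sin 3.1416) = -9.0957
y' = 2.5 − -7.0000·(cos 2.5166 − cos 3.1416) = 3.8233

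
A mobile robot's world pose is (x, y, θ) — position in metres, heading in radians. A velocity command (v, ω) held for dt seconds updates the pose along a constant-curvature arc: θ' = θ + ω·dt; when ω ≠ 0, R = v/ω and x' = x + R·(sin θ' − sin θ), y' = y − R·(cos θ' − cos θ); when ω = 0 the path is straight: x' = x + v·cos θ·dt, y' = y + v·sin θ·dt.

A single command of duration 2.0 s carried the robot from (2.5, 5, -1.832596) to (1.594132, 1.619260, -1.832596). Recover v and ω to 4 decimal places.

v = 1.7500, ω = 0.0000

Δθ = -1.832596 − -1.832596 = 0.000000
ω = Δθ/dt = 0.000000/2.0 = 0.0000
ω = 0 → v = (Δx·cos θ + Δy·sin θ)/dt = 1.7500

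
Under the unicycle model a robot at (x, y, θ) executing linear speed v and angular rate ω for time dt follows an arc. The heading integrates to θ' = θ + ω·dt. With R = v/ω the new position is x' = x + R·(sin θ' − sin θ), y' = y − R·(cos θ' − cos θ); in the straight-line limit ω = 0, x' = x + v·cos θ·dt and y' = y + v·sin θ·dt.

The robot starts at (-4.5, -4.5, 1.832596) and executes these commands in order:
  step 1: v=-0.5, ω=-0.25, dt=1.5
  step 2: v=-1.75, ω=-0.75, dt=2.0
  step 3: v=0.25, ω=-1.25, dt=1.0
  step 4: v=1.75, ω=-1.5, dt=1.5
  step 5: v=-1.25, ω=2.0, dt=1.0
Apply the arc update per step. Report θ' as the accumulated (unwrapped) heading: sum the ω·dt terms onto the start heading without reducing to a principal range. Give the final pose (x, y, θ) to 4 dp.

step 1: θ'=1.4576 (R=2.0000) → pose (-4.4447, -5.2436, 1.4576)
step 2: θ'=-0.0424 (R=2.3333) → pose (-6.8620, -7.3112, -0.0424)
step 3: θ'=-1.2924 (R=-0.2000) → pose (-6.6781, -7.4561, -1.2924)
step 4: θ'=-3.5424 (R=-1.1667) → pose (-8.2551, -8.8509, -3.5424)
step 5: θ'=-1.5424 (R=-0.6250) → pose (-7.3865, -8.2577, -1.5424)

(-7.3865, -8.2577, -1.5424)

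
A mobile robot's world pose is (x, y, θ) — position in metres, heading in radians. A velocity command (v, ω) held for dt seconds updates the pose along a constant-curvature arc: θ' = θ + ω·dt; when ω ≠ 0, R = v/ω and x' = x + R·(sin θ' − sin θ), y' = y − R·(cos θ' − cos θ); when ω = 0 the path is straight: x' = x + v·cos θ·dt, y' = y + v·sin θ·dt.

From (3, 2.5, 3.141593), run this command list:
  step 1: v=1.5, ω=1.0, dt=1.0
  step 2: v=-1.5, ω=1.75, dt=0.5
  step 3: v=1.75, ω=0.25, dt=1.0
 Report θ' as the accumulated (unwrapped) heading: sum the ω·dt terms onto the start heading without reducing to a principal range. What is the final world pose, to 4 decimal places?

(2.5607, 0.9432, 5.2666)

step 1: θ'=4.1416 (R=1.5000) → pose (1.7378, 1.8105, 4.1416)
step 2: θ'=5.0166 (R=-0.8571) → pose (1.8343, 2.5303, 5.0166)
step 3: θ'=5.2666 (R=7.0000) → pose (2.5607, 0.9432, 5.2666)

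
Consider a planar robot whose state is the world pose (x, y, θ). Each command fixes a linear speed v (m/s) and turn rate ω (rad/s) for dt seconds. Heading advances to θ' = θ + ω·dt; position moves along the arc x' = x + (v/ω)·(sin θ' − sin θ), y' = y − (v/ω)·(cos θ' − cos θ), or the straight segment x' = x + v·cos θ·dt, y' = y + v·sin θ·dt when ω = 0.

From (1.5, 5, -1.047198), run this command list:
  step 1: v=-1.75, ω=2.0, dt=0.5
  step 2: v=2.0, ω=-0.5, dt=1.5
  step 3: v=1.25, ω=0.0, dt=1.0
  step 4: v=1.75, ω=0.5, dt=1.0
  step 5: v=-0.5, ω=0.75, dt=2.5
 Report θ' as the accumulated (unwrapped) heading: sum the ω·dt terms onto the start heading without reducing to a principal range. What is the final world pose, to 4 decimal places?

step 1: θ'=-0.0472 (R=-0.8750) → pose (0.7835, 5.4365, -0.0472)
step 2: θ'=-0.7972 (R=-4.0000) → pose (3.4564, 4.2358, -0.7972)
step 3: θ'=-0.7972 (straight) → pose (4.3298, 3.3416, -0.7972)
step 4: θ'=-0.2972 (R=3.5000) → pose (5.8087, 2.4405, -0.2972)
step 5: θ'=1.5778 (R=-0.6667) → pose (4.9469, 1.7984, 1.5778)

(4.9469, 1.7984, 1.5778)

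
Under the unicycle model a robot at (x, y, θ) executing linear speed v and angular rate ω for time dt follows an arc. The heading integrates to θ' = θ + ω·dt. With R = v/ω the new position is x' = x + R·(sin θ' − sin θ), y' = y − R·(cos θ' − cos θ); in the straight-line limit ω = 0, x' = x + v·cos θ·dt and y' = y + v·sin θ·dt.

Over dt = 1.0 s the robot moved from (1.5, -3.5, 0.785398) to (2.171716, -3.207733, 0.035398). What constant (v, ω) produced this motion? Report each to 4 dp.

v = 0.7500, ω = -0.7500

Δθ = 0.035398 − 0.785398 = -0.750000
ω = Δθ/dt = -0.750000/1.0 = -0.7500
R = Δx/(sin θ' − sin θ) = -1.0000
v = R·ω = -1.0000·-0.7500 = 0.7500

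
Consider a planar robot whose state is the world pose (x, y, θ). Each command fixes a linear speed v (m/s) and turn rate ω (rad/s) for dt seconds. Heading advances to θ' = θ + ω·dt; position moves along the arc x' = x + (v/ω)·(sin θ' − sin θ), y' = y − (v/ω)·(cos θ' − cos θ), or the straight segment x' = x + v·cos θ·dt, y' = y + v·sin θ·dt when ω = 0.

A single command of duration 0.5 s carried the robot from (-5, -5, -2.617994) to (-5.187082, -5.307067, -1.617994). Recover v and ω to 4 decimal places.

Δθ = -1.617994 − -2.617994 = 1.000000
ω = Δθ/dt = 1.000000/0.5 = 2.0000
R = −Δy/(cos θ' − cos θ) = 0.3750
v = R·ω = 0.3750·2.0000 = 0.7500

v = 0.7500, ω = 2.0000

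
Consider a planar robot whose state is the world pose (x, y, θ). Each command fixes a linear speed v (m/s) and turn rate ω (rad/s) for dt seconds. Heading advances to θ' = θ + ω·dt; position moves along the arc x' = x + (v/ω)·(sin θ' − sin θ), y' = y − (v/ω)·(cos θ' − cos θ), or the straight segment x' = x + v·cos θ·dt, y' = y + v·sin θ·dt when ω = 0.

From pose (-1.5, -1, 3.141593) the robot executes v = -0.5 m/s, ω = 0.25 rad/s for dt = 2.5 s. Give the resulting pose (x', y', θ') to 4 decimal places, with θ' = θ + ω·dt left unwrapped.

θ' = 3.1416 + 0.25·2.5 = 3.7666
R = v/ω = -0.5/0.25 = -2.0000
x' = -1.5 + -2.0000·(sin 3.7666 − sin 3.1416) = -0.3298
y' = -1 − -2.0000·(cos 3.7666 − cos 3.1416) = -0.6219

(-0.3298, -0.6219, 3.7666)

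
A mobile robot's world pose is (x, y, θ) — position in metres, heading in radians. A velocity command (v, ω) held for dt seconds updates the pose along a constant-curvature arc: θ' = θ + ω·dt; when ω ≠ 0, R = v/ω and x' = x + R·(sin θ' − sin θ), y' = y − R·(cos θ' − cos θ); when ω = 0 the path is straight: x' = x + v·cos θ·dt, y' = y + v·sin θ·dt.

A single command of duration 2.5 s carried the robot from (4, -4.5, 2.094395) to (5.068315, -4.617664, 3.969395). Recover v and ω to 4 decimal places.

Δθ = 3.969395 − 2.094395 = 1.875000
ω = Δθ/dt = 1.875000/2.5 = 0.7500
R = Δx/(sin θ' − sin θ) = -0.6667
v = R·ω = -0.6667·0.7500 = -0.5000

v = -0.5000, ω = 0.7500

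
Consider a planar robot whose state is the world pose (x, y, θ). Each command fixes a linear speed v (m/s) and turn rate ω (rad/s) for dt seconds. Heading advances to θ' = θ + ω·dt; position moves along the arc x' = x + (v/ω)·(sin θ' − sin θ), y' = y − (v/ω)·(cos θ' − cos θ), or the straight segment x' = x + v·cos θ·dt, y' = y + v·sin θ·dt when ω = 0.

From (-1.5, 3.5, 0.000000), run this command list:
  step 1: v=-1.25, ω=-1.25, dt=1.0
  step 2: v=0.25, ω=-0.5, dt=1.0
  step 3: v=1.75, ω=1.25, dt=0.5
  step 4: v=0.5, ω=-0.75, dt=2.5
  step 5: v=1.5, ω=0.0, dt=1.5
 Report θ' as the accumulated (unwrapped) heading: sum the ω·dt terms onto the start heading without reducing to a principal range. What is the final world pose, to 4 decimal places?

step 1: θ'=-1.2500 (R=1.0000) → pose (-2.4490, 4.1847, -1.2500)
step 2: θ'=-1.7500 (R=-0.5000) → pose (-2.4315, 3.9379, -1.7500)
step 3: θ'=-1.1250 (R=1.4000) → pose (-2.3171, 3.0847, -1.1250)
step 4: θ'=-3.0000 (R=-0.6667) → pose (-2.8245, 2.1373, -3.0000)
step 5: θ'=-3.0000 (straight) → pose (-5.0520, 1.8197, -3.0000)

(-5.0520, 1.8197, -3.0000)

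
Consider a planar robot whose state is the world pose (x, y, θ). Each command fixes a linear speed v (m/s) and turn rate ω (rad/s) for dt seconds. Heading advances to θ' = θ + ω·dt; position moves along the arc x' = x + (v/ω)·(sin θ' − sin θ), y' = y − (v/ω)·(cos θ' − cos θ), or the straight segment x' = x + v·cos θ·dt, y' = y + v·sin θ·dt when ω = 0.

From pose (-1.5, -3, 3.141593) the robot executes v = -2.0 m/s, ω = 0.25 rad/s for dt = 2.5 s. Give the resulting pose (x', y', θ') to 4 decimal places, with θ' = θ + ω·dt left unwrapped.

θ' = 3.1416 + 0.25·2.5 = 3.7666
R = v/ω = -2.0/0.25 = -8.0000
x' = -1.5 + -8.0000·(sin 3.7666 − sin 3.1416) = 3.1808
y' = -3 − -8.0000·(cos 3.7666 − cos 3.1416) = -1.4877

(3.1808, -1.4877, 3.7666)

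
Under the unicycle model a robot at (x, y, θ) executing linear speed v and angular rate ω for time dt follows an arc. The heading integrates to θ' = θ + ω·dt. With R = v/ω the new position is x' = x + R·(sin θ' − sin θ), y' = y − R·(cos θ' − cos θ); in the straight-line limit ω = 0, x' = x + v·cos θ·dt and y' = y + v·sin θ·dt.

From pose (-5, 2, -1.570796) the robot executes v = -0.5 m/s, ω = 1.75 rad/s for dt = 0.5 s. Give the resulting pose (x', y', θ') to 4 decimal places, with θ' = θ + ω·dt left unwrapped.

(-5.1026, 2.2193, -0.6958)

θ' = -1.5708 + 1.75·0.5 = -0.6958
R = v/ω = -0.5/1.75 = -0.2857
x' = -5 + -0.2857·(sin -0.6958 − sin -1.5708) = -5.1026
y' = 2 − -0.2857·(cos -0.6958 − cos -1.5708) = 2.2193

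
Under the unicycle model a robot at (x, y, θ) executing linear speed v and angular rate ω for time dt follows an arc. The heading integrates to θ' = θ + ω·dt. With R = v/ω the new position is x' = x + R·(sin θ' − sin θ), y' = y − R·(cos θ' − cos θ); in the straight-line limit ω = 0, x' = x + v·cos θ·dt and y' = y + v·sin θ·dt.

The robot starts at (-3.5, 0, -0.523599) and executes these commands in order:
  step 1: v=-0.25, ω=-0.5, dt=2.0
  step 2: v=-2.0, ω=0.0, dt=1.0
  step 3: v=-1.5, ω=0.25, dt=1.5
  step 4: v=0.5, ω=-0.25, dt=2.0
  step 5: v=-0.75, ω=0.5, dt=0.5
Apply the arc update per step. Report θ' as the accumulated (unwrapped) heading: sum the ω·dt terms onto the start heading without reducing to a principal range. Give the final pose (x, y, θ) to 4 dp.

(-4.2121, 3.9813, -1.3986)

step 1: θ'=-1.5236 (R=0.5000) → pose (-3.7494, 0.4094, -1.5236)
step 2: θ'=-1.5236 (straight) → pose (-3.8438, 2.4072, -1.5236)
step 3: θ'=-1.1486 (R=-6.0000) → pose (-4.3640, 4.5827, -1.1486)
step 4: θ'=-1.6486 (R=-2.0000) → pose (-4.1944, 3.6077, -1.6486)
step 5: θ'=-1.3986 (R=-1.5000) → pose (-4.2121, 3.9813, -1.3986)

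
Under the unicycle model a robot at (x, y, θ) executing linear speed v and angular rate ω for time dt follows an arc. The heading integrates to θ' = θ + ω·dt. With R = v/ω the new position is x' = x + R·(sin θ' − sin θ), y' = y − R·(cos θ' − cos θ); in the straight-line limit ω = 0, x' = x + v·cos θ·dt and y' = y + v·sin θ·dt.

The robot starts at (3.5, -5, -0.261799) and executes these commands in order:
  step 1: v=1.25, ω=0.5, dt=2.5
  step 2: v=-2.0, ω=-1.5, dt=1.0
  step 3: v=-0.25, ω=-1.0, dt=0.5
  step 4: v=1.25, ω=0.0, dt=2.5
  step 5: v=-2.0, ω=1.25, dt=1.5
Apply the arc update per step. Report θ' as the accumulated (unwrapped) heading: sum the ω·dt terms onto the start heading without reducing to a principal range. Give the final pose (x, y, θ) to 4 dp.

step 1: θ'=0.9882 (R=2.5000) → pose (6.2346, -3.9607, 0.9882)
step 2: θ'=-0.5118 (R=1.3333) → pose (4.4683, -4.3896, -0.5118)
step 3: θ'=-1.0118 (R=0.2500) → pose (4.3788, -4.3042, -1.0118)
step 4: θ'=-1.0118 (straight) → pose (6.0361, -6.9535, -1.0118)
step 5: θ'=0.8632 (R=-1.6000) → pose (3.4637, -6.7620, 0.8632)

(3.4637, -6.7620, 0.8632)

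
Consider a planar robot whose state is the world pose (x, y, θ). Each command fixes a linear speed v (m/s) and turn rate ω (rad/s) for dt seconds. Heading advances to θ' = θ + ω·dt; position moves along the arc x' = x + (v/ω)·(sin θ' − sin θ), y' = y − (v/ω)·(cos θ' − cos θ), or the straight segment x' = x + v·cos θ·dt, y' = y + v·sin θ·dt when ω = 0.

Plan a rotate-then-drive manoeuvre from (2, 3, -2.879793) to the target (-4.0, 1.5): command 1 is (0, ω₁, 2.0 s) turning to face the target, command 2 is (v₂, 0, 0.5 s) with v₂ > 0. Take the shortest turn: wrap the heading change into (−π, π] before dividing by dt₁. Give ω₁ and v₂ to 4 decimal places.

ω₁ = -0.0084, v₂ = 12.3693

heading to target = atan2(1.5−3, -4−2) = -2.8966
Δθ = wrap(-2.8966 − -2.8798) = -0.0168; ω₁ = Δθ/dt₁ = -0.0084
distance = √((-4−2)² + (1.5−3)²) = 6.1847; v₂ = distance/dt₂ = 12.3693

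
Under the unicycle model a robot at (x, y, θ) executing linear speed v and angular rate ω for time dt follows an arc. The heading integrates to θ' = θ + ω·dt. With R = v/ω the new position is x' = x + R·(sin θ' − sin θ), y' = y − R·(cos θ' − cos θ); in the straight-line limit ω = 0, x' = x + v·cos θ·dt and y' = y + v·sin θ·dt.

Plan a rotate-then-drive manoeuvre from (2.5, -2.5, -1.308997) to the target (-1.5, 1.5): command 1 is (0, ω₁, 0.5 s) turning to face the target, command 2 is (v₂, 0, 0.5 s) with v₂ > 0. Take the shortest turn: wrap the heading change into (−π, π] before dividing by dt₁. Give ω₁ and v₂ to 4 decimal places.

heading to target = atan2(1.5−-2.5, -1.5−2.5) = 2.3562
Δθ = wrap(2.3562 − -1.3090) = -2.6180; ω₁ = Δθ/dt₁ = -5.2360
distance = √((-1.5−2.5)² + (1.5−-2.5)²) = 5.6569; v₂ = distance/dt₂ = 11.3137

ω₁ = -5.2360, v₂ = 11.3137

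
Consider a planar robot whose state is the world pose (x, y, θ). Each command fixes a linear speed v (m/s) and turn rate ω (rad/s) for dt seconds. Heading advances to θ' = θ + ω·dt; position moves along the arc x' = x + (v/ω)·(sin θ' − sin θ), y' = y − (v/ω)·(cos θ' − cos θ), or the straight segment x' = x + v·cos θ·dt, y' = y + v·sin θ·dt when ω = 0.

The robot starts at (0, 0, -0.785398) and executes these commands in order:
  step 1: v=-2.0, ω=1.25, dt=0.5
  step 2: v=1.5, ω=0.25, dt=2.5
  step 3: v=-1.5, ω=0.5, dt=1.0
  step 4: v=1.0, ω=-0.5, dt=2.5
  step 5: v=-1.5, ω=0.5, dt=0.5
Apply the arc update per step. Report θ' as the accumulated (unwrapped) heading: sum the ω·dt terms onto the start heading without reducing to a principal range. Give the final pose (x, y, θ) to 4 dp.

(3.1178, 0.9334, -0.0354)

step 1: θ'=-0.1604 (R=-1.6000) → pose (-0.8758, 0.4481, -0.1604)
step 2: θ'=0.4646 (R=6.0000) → pose (2.7708, 1.0071, 0.4646)
step 3: θ'=0.9646 (R=-3.0000) → pose (1.6496, 0.0343, 0.9646)
step 4: θ'=-0.2854 (R=-2.0000) → pose (3.8563, 0.8139, -0.2854)
step 5: θ'=-0.0354 (R=-3.0000) → pose (3.1178, 0.9334, -0.0354)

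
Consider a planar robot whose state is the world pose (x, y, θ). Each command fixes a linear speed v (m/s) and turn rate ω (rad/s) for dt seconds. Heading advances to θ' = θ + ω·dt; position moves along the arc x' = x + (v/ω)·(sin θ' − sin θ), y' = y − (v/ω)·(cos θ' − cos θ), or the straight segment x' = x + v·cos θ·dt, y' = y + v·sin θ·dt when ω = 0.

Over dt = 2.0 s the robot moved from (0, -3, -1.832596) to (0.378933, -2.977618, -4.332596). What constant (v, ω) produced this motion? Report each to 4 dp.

v = -0.2500, ω = -1.2500

Δθ = -4.332596 − -1.832596 = -2.500000
ω = Δθ/dt = -2.500000/2.0 = -1.2500
R = Δx/(sin θ' − sin θ) = 0.2000
v = R·ω = 0.2000·-1.2500 = -0.2500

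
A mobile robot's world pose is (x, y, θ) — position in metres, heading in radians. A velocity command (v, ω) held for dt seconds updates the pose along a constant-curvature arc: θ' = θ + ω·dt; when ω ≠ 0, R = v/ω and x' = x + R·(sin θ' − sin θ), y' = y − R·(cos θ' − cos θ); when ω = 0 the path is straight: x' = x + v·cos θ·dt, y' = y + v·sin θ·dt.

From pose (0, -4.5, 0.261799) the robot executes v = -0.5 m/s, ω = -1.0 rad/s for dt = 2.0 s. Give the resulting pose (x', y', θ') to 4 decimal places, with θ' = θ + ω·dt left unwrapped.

(-0.6224, -3.9337, -1.7382)

θ' = 0.2618 + -1.0·2.0 = -1.7382
R = v/ω = -0.5/-1.0 = 0.5000
x' = 0 + 0.5000·(sin -1.7382 − sin 0.2618) = -0.6224
y' = -4.5 − 0.5000·(cos -1.7382 − cos 0.2618) = -3.9337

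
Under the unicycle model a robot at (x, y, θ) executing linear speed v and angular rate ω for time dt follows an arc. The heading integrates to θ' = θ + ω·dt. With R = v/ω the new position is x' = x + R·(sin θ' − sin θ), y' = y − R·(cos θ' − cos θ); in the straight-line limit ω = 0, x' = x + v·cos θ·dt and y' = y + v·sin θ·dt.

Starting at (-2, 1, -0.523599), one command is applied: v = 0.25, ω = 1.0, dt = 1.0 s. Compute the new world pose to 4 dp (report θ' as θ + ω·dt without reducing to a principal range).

θ' = -0.5236 + 1.0·1.0 = 0.4764
R = v/ω = 0.25/1.0 = 0.2500
x' = -2 + 0.2500·(sin 0.4764 − sin -0.5236) = -1.7604
y' = 1 − 0.2500·(cos 0.4764 − cos -0.5236) = 0.9943

(-1.7604, 0.9943, 0.4764)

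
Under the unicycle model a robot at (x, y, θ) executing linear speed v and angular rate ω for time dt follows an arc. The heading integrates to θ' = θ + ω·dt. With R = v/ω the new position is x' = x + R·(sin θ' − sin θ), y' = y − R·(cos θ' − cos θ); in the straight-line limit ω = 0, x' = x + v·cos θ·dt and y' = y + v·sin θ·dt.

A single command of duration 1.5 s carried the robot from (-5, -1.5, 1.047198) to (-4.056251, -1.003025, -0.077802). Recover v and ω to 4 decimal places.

v = 0.7500, ω = -0.7500

Δθ = -0.077802 − 1.047198 = -1.125000
ω = Δθ/dt = -1.125000/1.5 = -0.7500
R = Δx/(sin θ' − sin θ) = -1.0000
v = R·ω = -1.0000·-0.7500 = 0.7500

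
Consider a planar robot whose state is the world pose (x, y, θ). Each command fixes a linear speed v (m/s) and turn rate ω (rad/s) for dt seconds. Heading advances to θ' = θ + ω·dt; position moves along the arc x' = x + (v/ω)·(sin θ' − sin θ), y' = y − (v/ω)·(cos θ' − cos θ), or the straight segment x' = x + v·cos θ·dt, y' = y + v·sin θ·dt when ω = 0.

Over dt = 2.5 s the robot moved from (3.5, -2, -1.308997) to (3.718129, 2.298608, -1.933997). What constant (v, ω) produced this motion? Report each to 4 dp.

Δθ = -1.933997 − -1.308997 = -0.625000
ω = Δθ/dt = -0.625000/2.5 = -0.2500
R = −Δy/(cos θ' − cos θ) = 7.0000
v = R·ω = 7.0000·-0.2500 = -1.7500

v = -1.7500, ω = -0.2500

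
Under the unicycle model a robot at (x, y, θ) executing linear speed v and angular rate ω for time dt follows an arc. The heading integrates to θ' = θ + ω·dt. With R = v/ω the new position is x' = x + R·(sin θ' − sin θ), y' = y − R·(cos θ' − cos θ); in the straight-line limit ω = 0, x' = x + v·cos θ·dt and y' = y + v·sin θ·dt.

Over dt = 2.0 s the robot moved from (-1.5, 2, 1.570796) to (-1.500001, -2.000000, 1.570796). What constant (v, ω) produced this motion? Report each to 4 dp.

Δθ = 1.570796 − 1.570796 = 0.000000
ω = Δθ/dt = 0.000000/2.0 = 0.0000
ω = 0 → v = (Δx·cos θ + Δy·sin θ)/dt = -2.0000

v = -2.0000, ω = 0.0000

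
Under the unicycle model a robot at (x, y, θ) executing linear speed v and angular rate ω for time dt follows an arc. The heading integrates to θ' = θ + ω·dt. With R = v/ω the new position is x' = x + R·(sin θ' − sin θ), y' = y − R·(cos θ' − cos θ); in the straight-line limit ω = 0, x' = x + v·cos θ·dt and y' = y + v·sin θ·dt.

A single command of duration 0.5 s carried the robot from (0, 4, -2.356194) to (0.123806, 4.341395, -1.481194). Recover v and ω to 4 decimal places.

v = -0.7500, ω = 1.7500

Δθ = -1.481194 − -2.356194 = 0.875000
ω = Δθ/dt = 0.875000/0.5 = 1.7500
R = −Δy/(cos θ' − cos θ) = -0.4286
v = R·ω = -0.4286·1.7500 = -0.7500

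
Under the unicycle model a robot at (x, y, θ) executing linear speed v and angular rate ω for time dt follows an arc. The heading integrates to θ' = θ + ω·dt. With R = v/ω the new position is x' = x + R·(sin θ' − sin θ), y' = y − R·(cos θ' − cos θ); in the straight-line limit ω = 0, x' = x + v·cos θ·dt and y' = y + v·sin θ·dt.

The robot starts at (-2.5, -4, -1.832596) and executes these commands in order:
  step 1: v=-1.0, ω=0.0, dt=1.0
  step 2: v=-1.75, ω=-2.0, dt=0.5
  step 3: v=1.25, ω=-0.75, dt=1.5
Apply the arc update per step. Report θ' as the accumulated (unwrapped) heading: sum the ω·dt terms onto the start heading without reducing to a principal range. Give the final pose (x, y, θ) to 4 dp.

(-3.3829, -1.9811, -3.9576)

step 1: θ'=-1.8326 (straight) → pose (-2.2412, -3.0341, -1.8326)
step 2: θ'=-2.8326 (R=0.8750) → pose (-1.6621, -2.4270, -2.8326)
step 3: θ'=-3.9576 (R=-1.6667) → pose (-3.3829, -1.9811, -3.9576)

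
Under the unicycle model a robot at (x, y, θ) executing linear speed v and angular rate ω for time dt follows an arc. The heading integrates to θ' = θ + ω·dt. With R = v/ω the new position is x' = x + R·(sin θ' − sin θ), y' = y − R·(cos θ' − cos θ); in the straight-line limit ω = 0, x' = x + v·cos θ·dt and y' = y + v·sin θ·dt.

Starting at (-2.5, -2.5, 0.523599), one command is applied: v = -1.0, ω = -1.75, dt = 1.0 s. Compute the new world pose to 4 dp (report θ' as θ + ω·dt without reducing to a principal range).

(-3.3236, -2.1981, -1.2264)

θ' = 0.5236 + -1.75·1.0 = -1.2264
R = v/ω = -1.0/-1.75 = 0.5714
x' = -2.5 + 0.5714·(sin -1.2264 − sin 0.5236) = -3.3236
y' = -2.5 − 0.5714·(cos -1.2264 − cos 0.5236) = -2.1981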